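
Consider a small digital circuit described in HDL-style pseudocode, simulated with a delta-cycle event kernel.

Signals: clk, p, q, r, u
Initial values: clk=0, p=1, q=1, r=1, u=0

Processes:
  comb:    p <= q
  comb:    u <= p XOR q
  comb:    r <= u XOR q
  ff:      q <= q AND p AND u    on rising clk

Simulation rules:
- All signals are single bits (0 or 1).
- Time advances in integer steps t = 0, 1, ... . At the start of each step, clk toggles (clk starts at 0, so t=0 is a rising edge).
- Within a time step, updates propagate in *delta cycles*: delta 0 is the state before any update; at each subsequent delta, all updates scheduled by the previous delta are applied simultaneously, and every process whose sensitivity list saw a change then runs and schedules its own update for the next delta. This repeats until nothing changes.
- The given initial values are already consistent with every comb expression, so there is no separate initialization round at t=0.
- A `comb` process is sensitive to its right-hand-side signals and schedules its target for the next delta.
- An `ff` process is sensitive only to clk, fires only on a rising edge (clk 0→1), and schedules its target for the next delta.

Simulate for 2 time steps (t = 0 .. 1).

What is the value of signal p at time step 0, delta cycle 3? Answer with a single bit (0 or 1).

0

[bits: u,q,clk,r,p]
t=0: Δ0=01011 Δ1=01111 Δ2=00111 Δ3=10100 Δ4=00110 Δ5=00100 | 5Δ
t=1: Δ0=00100 Δ1=00000 | 1Δ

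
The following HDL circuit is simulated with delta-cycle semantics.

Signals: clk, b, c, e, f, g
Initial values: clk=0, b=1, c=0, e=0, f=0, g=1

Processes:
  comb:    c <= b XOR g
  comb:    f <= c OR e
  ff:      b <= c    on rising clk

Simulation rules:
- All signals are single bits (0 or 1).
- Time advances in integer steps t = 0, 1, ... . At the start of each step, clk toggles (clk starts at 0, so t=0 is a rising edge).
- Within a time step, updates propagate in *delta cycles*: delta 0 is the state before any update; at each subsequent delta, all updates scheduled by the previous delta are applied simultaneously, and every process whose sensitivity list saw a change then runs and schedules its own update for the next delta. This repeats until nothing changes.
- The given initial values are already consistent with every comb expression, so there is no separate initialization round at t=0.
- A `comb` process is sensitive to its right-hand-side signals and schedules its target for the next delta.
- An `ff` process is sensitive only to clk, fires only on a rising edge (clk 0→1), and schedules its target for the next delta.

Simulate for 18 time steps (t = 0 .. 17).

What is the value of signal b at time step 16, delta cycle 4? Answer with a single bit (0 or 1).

[bits: f,e,g,b,c,clk]
t=0: Δ0=001100 Δ1=001101 Δ2=001001 Δ3=001011 Δ4=101011 | 4Δ
t=1: Δ0=101011 Δ1=101010 | 1Δ
t=2: Δ0=101010 Δ1=101011 Δ2=101111 Δ3=101101 Δ4=001101 | 4Δ
t=3: Δ0=001101 Δ1=001100 | 1Δ
t=4: Δ0=001100 Δ1=001101 Δ2=001001 Δ3=001011 Δ4=101011 | 4Δ
t=5: Δ0=101011 Δ1=101010 | 1Δ
t=6: Δ0=101010 Δ1=101011 Δ2=101111 Δ3=101101 Δ4=001101 | 4Δ
t=7: Δ0=001101 Δ1=001100 | 1Δ
t=8: Δ0=001100 Δ1=001101 Δ2=001001 Δ3=001011 Δ4=101011 | 4Δ
t=9: Δ0=101011 Δ1=101010 | 1Δ
t=10: Δ0=101010 Δ1=101011 Δ2=101111 Δ3=101101 Δ4=001101 | 4Δ
t=11: Δ0=001101 Δ1=001100 | 1Δ
t=12: Δ0=001100 Δ1=001101 Δ2=001001 Δ3=001011 Δ4=101011 | 4Δ
t=13: Δ0=101011 Δ1=101010 | 1Δ
t=14: Δ0=101010 Δ1=101011 Δ2=101111 Δ3=101101 Δ4=001101 | 4Δ
t=15: Δ0=001101 Δ1=001100 | 1Δ
t=16: Δ0=001100 Δ1=001101 Δ2=001001 Δ3=001011 Δ4=101011 | 4Δ
t=17: Δ0=101011 Δ1=101010 | 1Δ

0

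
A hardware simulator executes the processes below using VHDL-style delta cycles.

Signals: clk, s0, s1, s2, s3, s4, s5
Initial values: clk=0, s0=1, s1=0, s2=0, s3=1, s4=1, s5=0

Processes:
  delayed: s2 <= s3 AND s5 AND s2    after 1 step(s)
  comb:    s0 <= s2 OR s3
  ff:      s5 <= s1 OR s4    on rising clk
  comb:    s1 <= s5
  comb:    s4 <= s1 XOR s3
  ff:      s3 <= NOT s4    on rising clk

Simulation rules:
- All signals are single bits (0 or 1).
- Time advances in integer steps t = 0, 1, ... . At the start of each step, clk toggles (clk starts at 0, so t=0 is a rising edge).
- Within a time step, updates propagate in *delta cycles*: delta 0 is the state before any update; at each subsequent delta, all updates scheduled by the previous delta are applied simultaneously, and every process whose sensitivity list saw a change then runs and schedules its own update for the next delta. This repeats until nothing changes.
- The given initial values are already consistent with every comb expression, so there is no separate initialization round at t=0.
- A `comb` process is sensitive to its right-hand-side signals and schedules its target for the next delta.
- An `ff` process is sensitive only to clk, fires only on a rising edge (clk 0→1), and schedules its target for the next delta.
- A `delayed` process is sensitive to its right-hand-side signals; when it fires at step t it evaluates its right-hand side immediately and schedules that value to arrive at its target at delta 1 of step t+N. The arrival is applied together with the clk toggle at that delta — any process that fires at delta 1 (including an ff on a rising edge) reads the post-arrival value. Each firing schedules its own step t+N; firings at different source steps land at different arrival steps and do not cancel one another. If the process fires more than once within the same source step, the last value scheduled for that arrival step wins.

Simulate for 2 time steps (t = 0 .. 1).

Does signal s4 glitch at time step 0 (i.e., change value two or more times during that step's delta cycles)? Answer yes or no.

t=0 Δ0: s1=0 s0=1 s2=0 s3=1 s4=1 clk=0 s5=0
  Δ1: clk:0→1
  Δ2: s3:1→0, s5:0→1
  Δ3: s1:0→1, s0:1→0, s4:1→0
  Δ4: s4:0→1
  (4Δ to stable)
t=1 Δ0: s1=1 s0=0 s2=0 s3=0 s4=1 clk=1 s5=1
  Δ1: clk:1→0
  (1Δ to stable)

yes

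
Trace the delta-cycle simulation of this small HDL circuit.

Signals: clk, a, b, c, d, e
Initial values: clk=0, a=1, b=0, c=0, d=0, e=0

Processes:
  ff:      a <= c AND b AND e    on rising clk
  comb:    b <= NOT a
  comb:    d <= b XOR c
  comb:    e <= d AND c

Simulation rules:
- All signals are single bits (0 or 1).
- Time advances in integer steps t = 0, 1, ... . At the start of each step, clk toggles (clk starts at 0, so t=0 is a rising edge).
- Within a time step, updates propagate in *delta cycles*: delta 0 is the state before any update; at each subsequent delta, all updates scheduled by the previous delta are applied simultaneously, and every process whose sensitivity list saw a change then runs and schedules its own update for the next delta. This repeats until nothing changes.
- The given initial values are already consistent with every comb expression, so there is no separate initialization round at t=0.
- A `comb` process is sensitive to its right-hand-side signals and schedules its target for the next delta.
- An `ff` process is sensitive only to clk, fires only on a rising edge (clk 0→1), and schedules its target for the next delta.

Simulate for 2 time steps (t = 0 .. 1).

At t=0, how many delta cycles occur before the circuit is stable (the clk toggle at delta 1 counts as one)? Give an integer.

t0.Δ0 e=0 a=1 b=0 clk=0 d=0 c=0
t0.Δ1 e=0 a=1 b=0 clk=1 d=0 c=0
t0.Δ2 e=0 a=0 b=0 clk=1 d=0 c=0
t0.Δ3 e=0 a=0 b=1 clk=1 d=0 c=0
t0.Δ4 e=0 a=0 b=1 clk=1 d=1 c=0
t1.Δ0 e=0 a=0 b=1 clk=1 d=1 c=0
t1.Δ1 e=0 a=0 b=1 clk=0 d=1 c=0

4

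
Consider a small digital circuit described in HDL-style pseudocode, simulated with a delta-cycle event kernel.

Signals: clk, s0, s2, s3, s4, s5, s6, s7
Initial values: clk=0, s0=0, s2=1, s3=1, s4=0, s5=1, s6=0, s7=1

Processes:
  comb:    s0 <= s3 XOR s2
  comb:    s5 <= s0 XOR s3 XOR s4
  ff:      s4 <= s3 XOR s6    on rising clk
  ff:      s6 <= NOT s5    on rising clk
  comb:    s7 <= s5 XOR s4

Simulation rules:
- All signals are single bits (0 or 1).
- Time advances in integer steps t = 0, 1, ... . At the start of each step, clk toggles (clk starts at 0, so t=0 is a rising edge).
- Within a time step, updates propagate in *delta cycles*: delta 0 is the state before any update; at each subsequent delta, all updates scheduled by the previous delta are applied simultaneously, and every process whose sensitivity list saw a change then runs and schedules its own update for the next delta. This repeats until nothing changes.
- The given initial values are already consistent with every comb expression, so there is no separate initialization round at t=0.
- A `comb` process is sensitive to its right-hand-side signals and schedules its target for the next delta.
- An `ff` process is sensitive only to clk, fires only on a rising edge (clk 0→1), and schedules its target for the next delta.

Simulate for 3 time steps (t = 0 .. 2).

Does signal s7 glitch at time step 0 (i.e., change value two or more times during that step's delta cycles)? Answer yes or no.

[bits: s4,s6,s5,s7,s2,s3,s0,clk]
t=0: Δ0=00111100 Δ1=00111101 Δ2=10111101 Δ3=10001101 Δ4=10011101 | 4Δ
t=1: Δ0=10011101 Δ1=10011100 | 1Δ
t=2: Δ0=10011100 Δ1=10011101 Δ2=11011101 | 2Δ

yes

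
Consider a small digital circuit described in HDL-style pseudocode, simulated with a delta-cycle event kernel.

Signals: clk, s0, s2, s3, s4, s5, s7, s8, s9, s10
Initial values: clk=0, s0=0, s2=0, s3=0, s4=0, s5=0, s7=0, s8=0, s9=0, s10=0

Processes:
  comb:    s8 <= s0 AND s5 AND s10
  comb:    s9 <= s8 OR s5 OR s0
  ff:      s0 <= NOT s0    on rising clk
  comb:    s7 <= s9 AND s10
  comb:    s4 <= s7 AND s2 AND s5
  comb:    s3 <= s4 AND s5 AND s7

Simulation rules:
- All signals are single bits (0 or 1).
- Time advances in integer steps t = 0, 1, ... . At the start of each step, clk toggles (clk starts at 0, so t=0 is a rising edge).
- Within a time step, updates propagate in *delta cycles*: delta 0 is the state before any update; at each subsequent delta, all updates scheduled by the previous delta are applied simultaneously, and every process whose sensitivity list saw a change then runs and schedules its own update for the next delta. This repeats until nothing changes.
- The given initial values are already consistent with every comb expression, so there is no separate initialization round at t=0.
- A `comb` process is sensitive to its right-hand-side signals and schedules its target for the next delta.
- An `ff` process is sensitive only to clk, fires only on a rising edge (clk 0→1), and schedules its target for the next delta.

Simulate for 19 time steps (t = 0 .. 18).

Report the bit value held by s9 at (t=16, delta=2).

0

[bits: s5,s9,s7,clk,s2,s10,s3,s8,s4,s0]
t=0: Δ0=0000000000 Δ1=0001000000 Δ2=0001000001 Δ3=0101000001 | 3Δ
t=1: Δ0=0101000001 Δ1=0100000001 | 1Δ
t=2: Δ0=0100000001 Δ1=0101000001 Δ2=0101000000 Δ3=0001000000 | 3Δ
t=3: Δ0=0001000000 Δ1=0000000000 | 1Δ
t=4: Δ0=0000000000 Δ1=0001000000 Δ2=0001000001 Δ3=0101000001 | 3Δ
t=5: Δ0=0101000001 Δ1=0100000001 | 1Δ
t=6: Δ0=0100000001 Δ1=0101000001 Δ2=0101000000 Δ3=0001000000 | 3Δ
t=7: Δ0=0001000000 Δ1=0000000000 | 1Δ
t=8: Δ0=0000000000 Δ1=0001000000 Δ2=0001000001 Δ3=0101000001 | 3Δ
t=9: Δ0=0101000001 Δ1=0100000001 | 1Δ
t=10: Δ0=0100000001 Δ1=0101000001 Δ2=0101000000 Δ3=0001000000 | 3Δ
t=11: Δ0=0001000000 Δ1=0000000000 | 1Δ
t=12: Δ0=0000000000 Δ1=0001000000 Δ2=0001000001 Δ3=0101000001 | 3Δ
t=13: Δ0=0101000001 Δ1=0100000001 | 1Δ
t=14: Δ0=0100000001 Δ1=0101000001 Δ2=0101000000 Δ3=0001000000 | 3Δ
t=15: Δ0=0001000000 Δ1=0000000000 | 1Δ
t=16: Δ0=0000000000 Δ1=0001000000 Δ2=0001000001 Δ3=0101000001 | 3Δ
t=17: Δ0=0101000001 Δ1=0100000001 | 1Δ
t=18: Δ0=0100000001 Δ1=0101000001 Δ2=0101000000 Δ3=0001000000 | 3Δ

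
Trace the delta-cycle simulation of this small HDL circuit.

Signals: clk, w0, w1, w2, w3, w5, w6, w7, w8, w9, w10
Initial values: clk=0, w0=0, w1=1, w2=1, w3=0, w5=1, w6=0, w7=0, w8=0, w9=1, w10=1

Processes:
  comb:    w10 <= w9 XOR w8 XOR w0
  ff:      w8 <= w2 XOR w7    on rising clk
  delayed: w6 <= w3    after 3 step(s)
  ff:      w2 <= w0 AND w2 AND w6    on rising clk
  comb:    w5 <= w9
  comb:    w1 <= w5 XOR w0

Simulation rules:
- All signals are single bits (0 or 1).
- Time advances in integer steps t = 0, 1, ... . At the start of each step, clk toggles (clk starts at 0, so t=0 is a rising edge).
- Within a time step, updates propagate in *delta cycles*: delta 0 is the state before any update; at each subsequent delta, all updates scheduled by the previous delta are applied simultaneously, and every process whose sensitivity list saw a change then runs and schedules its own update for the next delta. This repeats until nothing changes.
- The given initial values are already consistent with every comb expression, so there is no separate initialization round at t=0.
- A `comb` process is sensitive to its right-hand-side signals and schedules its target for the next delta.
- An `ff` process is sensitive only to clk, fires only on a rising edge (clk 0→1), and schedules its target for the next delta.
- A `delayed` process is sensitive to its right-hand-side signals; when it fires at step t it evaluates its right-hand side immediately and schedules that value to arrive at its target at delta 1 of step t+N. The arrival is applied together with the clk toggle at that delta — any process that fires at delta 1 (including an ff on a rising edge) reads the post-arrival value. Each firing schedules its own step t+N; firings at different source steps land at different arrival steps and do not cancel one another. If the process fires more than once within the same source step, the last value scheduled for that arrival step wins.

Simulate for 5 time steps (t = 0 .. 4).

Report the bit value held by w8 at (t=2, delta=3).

0

[bits: w10,w6,w0,w2,w3,w1,clk,w9,w7,w8,w5]
t=0: Δ0=10010101001 Δ1=10010111001 Δ2=10000111011 Δ3=00000111011 | 3Δ
t=1: Δ0=00000111011 Δ1=00000101011 | 1Δ
t=2: Δ0=00000101011 Δ1=00000111011 Δ2=00000111001 Δ3=10000111001 | 3Δ
t=3: Δ0=10000111001 Δ1=10000101001 | 1Δ
t=4: Δ0=10000101001 Δ1=10000111001 | 1Δ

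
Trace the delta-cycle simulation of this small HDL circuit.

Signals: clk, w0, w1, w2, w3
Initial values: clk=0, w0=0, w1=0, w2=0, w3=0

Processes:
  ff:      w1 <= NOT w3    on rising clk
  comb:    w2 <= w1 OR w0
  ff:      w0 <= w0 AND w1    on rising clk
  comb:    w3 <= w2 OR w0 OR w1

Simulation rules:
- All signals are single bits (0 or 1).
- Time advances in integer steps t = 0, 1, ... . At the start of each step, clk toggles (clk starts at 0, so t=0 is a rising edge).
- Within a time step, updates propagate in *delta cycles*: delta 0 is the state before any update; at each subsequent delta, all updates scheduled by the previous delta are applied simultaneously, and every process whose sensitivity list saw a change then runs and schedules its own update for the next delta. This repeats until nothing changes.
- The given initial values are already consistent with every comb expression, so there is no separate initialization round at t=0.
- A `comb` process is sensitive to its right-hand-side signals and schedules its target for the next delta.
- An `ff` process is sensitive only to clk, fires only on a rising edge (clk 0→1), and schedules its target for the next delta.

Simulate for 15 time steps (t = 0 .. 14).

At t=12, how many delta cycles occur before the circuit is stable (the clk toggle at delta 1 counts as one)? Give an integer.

3

t=0 Δ0: w3=0 w0=0 w1=0 clk=0 w2=0
  Δ1: clk:0→1
  Δ2: w1:0→1
  Δ3: w3:0→1, w2:0→1
  (3Δ to stable)
t=1 Δ0: w3=1 w0=0 w1=1 clk=1 w2=1
  Δ1: clk:1→0
  (1Δ to stable)
t=2 Δ0: w3=1 w0=0 w1=1 clk=0 w2=1
  Δ1: clk:0→1
  Δ2: w1:1→0
  Δ3: w2:1→0
  Δ4: w3:1→0
  (4Δ to stable)
t=3 Δ0: w3=0 w0=0 w1=0 clk=1 w2=0
  Δ1: clk:1→0
  (1Δ to stable)
t=4 Δ0: w3=0 w0=0 w1=0 clk=0 w2=0
  Δ1: clk:0→1
  Δ2: w1:0→1
  Δ3: w3:0→1, w2:0→1
  (3Δ to stable)
t=5 Δ0: w3=1 w0=0 w1=1 clk=1 w2=1
  Δ1: clk:1→0
  (1Δ to stable)
t=6 Δ0: w3=1 w0=0 w1=1 clk=0 w2=1
  Δ1: clk:0→1
  Δ2: w1:1→0
  Δ3: w2:1→0
  Δ4: w3:1→0
  (4Δ to stable)
t=7 Δ0: w3=0 w0=0 w1=0 clk=1 w2=0
  Δ1: clk:1→0
  (1Δ to stable)
t=8 Δ0: w3=0 w0=0 w1=0 clk=0 w2=0
  Δ1: clk:0→1
  Δ2: w1:0→1
  Δ3: w3:0→1, w2:0→1
  (3Δ to stable)
t=9 Δ0: w3=1 w0=0 w1=1 clk=1 w2=1
  Δ1: clk:1→0
  (1Δ to stable)
t=10 Δ0: w3=1 w0=0 w1=1 clk=0 w2=1
  Δ1: clk:0→1
  Δ2: w1:1→0
  Δ3: w2:1→0
  Δ4: w3:1→0
  (4Δ to stable)
t=11 Δ0: w3=0 w0=0 w1=0 clk=1 w2=0
  Δ1: clk:1→0
  (1Δ to stable)
t=12 Δ0: w3=0 w0=0 w1=0 clk=0 w2=0
  Δ1: clk:0→1
  Δ2: w1:0→1
  Δ3: w3:0→1, w2:0→1
  (3Δ to stable)
t=13 Δ0: w3=1 w0=0 w1=1 clk=1 w2=1
  Δ1: clk:1→0
  (1Δ to stable)
t=14 Δ0: w3=1 w0=0 w1=1 clk=0 w2=1
  Δ1: clk:0→1
  Δ2: w1:1→0
  Δ3: w2:1→0
  Δ4: w3:1→0
  (4Δ to stable)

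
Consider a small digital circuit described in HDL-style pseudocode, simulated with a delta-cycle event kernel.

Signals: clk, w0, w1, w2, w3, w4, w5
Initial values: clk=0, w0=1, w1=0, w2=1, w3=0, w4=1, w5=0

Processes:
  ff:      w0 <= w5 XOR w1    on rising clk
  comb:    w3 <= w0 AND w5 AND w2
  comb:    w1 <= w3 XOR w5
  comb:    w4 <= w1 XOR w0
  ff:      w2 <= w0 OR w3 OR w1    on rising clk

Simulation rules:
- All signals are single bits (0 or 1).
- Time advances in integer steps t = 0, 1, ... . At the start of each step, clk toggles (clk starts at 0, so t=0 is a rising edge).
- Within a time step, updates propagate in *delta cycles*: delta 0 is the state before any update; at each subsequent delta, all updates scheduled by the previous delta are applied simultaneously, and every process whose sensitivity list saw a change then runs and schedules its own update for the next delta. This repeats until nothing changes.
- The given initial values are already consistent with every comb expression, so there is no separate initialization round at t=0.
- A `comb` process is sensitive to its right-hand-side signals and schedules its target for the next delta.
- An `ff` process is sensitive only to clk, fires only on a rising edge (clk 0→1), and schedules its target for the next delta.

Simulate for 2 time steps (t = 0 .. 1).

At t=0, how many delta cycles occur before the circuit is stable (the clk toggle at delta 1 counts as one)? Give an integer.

3

[bits: w2,w0,w1,w5,w3,w4,clk]
t=0: Δ0=1100010 Δ1=1100011 Δ2=1000011 Δ3=1000001 | 3Δ
t=1: Δ0=1000001 Δ1=1000000 | 1Δ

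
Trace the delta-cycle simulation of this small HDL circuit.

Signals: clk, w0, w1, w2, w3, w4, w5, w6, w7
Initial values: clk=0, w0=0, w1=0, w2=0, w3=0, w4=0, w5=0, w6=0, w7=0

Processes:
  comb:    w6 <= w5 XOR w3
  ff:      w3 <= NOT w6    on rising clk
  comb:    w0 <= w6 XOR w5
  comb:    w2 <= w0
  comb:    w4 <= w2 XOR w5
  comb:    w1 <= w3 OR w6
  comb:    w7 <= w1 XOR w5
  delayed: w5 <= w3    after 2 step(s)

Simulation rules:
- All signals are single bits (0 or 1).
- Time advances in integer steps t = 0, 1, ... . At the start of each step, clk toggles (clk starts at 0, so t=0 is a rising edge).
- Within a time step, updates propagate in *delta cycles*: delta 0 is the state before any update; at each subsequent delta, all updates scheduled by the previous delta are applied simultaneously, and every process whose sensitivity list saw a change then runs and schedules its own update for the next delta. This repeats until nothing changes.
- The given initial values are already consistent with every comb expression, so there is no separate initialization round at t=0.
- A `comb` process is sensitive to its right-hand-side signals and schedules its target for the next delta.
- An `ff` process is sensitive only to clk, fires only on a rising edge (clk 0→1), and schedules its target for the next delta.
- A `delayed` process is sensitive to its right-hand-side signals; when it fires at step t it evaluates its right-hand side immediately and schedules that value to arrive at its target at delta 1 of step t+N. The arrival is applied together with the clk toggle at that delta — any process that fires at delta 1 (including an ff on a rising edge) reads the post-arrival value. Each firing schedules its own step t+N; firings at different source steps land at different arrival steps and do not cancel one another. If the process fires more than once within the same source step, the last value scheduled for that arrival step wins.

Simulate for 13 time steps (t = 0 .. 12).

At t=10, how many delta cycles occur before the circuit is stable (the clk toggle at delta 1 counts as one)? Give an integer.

5

t=0 Δ0: w3=0 w7=0 w4=0 w1=0 w0=0 w2=0 clk=0 w5=0 w6=0
  Δ1: clk:0→1
  Δ2: w3:0→1
  Δ3: w1:0→1, w6:0→1
  Δ4: w7:0→1, w0:0→1
  Δ5: w2:0→1
  Δ6: w4:0→1
  (6Δ to stable)
t=1 Δ0: w3=1 w7=1 w4=1 w1=1 w0=1 w2=1 clk=1 w5=0 w6=1
  Δ1: clk:1→0
  (1Δ to stable)
t=2 Δ0: w3=1 w7=1 w4=1 w1=1 w0=1 w2=1 clk=0 w5=0 w6=1
  Δ1: clk:0→1, w5:0→1
  Δ2: w3:1→0, w7:1→0, w4:1→0, w0:1→0, w6:1→0
  Δ3: w1:1→0, w0:0→1, w2:1→0, w6:0→1
  Δ4: w7:0→1, w4:0→1, w1:0→1, w0:1→0, w2:0→1
  Δ5: w7:1→0, w4:1→0, w2:1→0
  Δ6: w4:0→1
  (6Δ to stable)
t=3 Δ0: w3=0 w7=0 w4=1 w1=1 w0=0 w2=0 clk=1 w5=1 w6=1
  Δ1: clk:1→0
  (1Δ to stable)
t=4 Δ0: w3=0 w7=0 w4=1 w1=1 w0=0 w2=0 clk=0 w5=1 w6=1
  Δ1: clk:0→1, w5:1→0
  Δ2: w7:0→1, w4:1→0, w0:0→1, w6:1→0
  Δ3: w1:1→0, w0:1→0, w2:0→1
  Δ4: w7:1→0, w4:0→1, w2:1→0
  Δ5: w4:1→0
  (5Δ to stable)
t=5 Δ0: w3=0 w7=0 w4=0 w1=0 w0=0 w2=0 clk=1 w5=0 w6=0
  Δ1: clk:1→0
  (1Δ to stable)
t=6 Δ0: w3=0 w7=0 w4=0 w1=0 w0=0 w2=0 clk=0 w5=0 w6=0
  Δ1: clk:0→1
  Δ2: w3:0→1
  Δ3: w1:0→1, w6:0→1
  Δ4: w7:0→1, w0:0→1
  Δ5: w2:0→1
  Δ6: w4:0→1
  (6Δ to stable)
t=7 Δ0: w3=1 w7=1 w4=1 w1=1 w0=1 w2=1 clk=1 w5=0 w6=1
  Δ1: clk:1→0
  (1Δ to stable)
t=8 Δ0: w3=1 w7=1 w4=1 w1=1 w0=1 w2=1 clk=0 w5=0 w6=1
  Δ1: clk:0→1, w5:0→1
  Δ2: w3:1→0, w7:1→0, w4:1→0, w0:1→0, w6:1→0
  Δ3: w1:1→0, w0:0→1, w2:1→0, w6:0→1
  Δ4: w7:0→1, w4:0→1, w1:0→1, w0:1→0, w2:0→1
  Δ5: w7:1→0, w4:1→0, w2:1→0
  Δ6: w4:0→1
  (6Δ to stable)
t=9 Δ0: w3=0 w7=0 w4=1 w1=1 w0=0 w2=0 clk=1 w5=1 w6=1
  Δ1: clk:1→0
  (1Δ to stable)
t=10 Δ0: w3=0 w7=0 w4=1 w1=1 w0=0 w2=0 clk=0 w5=1 w6=1
  Δ1: clk:0→1, w5:1→0
  Δ2: w7:0→1, w4:1→0, w0:0→1, w6:1→0
  Δ3: w1:1→0, w0:1→0, w2:0→1
  Δ4: w7:1→0, w4:0→1, w2:1→0
  Δ5: w4:1→0
  (5Δ to stable)
t=11 Δ0: w3=0 w7=0 w4=0 w1=0 w0=0 w2=0 clk=1 w5=0 w6=0
  Δ1: clk:1→0
  (1Δ to stable)
t=12 Δ0: w3=0 w7=0 w4=0 w1=0 w0=0 w2=0 clk=0 w5=0 w6=0
  Δ1: clk:0→1
  Δ2: w3:0→1
  Δ3: w1:0→1, w6:0→1
  Δ4: w7:0→1, w0:0→1
  Δ5: w2:0→1
  Δ6: w4:0→1
  (6Δ to stable)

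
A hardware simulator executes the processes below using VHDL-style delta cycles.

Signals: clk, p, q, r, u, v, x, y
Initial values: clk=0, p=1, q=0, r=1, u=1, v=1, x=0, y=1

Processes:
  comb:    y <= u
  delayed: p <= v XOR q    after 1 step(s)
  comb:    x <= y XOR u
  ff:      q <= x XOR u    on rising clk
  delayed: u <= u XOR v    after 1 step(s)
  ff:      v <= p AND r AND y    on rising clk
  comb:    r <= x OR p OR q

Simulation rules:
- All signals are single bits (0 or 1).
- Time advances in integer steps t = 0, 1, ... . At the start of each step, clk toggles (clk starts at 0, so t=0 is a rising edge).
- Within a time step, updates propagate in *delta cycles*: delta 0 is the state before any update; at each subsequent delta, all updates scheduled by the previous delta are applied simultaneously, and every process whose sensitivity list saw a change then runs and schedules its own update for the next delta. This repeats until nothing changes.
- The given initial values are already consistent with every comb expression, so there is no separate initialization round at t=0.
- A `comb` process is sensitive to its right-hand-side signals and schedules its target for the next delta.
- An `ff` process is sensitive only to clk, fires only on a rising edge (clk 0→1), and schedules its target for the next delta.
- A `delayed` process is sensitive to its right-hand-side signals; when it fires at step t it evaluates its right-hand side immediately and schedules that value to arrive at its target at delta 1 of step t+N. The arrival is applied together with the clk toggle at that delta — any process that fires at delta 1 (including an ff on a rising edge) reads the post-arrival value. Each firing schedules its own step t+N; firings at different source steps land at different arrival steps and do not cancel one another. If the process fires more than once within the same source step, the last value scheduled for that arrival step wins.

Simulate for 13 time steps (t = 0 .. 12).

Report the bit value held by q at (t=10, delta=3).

t=0 Δ0: r=1 v=1 u=1 clk=0 y=1 x=0 p=1 q=0
  Δ1: clk:0→1
  Δ2: q:0→1
  (2Δ to stable)
t=1 Δ0: r=1 v=1 u=1 clk=1 y=1 x=0 p=1 q=1
  Δ1: clk:1→0, p:1→0
  (1Δ to stable)
t=2 Δ0: r=1 v=1 u=1 clk=0 y=1 x=0 p=0 q=1
  Δ1: clk:0→1
  Δ2: v:1→0
  (2Δ to stable)
t=3 Δ0: r=1 v=0 u=1 clk=1 y=1 x=0 p=0 q=1
  Δ1: clk:1→0, p:0→1
  (1Δ to stable)
t=4 Δ0: r=1 v=0 u=1 clk=0 y=1 x=0 p=1 q=1
  Δ1: clk:0→1
  Δ2: v:0→1
  (2Δ to stable)
t=5 Δ0: r=1 v=1 u=1 clk=1 y=1 x=0 p=1 q=1
  Δ1: u:1→0, clk:1→0, p:1→0
  Δ2: y:1→0, x:0→1
  Δ3: x:1→0
  (3Δ to stable)
t=6 Δ0: r=1 v=1 u=0 clk=0 y=0 x=0 p=0 q=1
  Δ1: u:0→1, clk:0→1
  Δ2: v:1→0, y:0→1, x:0→1
  Δ3: x:1→0
  (3Δ to stable)
t=7 Δ0: r=1 v=0 u=1 clk=1 y=1 x=0 p=0 q=1
  Δ1: clk:1→0, p:0→1
  (1Δ to stable)
t=8 Δ0: r=1 v=0 u=1 clk=0 y=1 x=0 p=1 q=1
  Δ1: clk:0→1
  Δ2: v:0→1
  (2Δ to stable)
t=9 Δ0: r=1 v=1 u=1 clk=1 y=1 x=0 p=1 q=1
  Δ1: u:1→0, clk:1→0, p:1→0
  Δ2: y:1→0, x:0→1
  Δ3: x:1→0
  (3Δ to stable)
t=10 Δ0: r=1 v=1 u=0 clk=0 y=0 x=0 p=0 q=1
  Δ1: u:0→1, clk:0→1
  Δ2: v:1→0, y:0→1, x:0→1
  Δ3: x:1→0
  (3Δ to stable)
t=11 Δ0: r=1 v=0 u=1 clk=1 y=1 x=0 p=0 q=1
  Δ1: clk:1→0, p:0→1
  (1Δ to stable)
t=12 Δ0: r=1 v=0 u=1 clk=0 y=1 x=0 p=1 q=1
  Δ1: clk:0→1
  Δ2: v:0→1
  (2Δ to stable)

1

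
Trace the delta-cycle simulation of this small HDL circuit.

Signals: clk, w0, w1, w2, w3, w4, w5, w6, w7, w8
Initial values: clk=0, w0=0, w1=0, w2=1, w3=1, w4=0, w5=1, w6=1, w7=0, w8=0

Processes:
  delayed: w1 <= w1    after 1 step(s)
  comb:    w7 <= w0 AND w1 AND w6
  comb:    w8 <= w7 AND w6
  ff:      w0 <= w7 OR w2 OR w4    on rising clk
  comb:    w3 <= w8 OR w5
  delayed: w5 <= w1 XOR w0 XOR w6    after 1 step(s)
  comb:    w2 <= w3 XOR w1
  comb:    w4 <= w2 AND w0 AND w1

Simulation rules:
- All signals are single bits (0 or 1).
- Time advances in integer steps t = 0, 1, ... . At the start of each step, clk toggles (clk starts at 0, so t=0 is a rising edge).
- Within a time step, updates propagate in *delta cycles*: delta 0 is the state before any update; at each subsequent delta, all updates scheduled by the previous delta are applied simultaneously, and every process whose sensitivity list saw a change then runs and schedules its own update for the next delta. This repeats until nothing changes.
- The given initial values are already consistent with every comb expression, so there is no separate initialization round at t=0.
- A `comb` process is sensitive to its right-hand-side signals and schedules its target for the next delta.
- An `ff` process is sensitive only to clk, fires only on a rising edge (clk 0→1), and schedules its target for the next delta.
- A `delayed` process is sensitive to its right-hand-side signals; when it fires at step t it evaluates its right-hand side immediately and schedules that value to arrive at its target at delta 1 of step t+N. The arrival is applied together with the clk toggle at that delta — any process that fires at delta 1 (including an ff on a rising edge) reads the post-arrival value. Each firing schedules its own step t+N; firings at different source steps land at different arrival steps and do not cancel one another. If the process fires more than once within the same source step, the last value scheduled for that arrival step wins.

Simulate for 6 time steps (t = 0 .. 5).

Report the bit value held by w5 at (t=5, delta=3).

0

t=0 Δ0: w7=0 w5=1 w8=0 clk=0 w1=0 w6=1 w2=1 w0=0 w4=0 w3=1
  Δ1: clk:0→1
  Δ2: w0:0→1
  (2Δ to stable)
t=1 Δ0: w7=0 w5=1 w8=0 clk=1 w1=0 w6=1 w2=1 w0=1 w4=0 w3=1
  Δ1: w5:1→0, clk:1→0
  Δ2: w3:1→0
  Δ3: w2:1→0
  (3Δ to stable)
t=2 Δ0: w7=0 w5=0 w8=0 clk=0 w1=0 w6=1 w2=0 w0=1 w4=0 w3=0
  Δ1: clk:0→1
  Δ2: w0:1→0
  (2Δ to stable)
t=3 Δ0: w7=0 w5=0 w8=0 clk=1 w1=0 w6=1 w2=0 w0=0 w4=0 w3=0
  Δ1: w5:0→1, clk:1→0
  Δ2: w3:0→1
  Δ3: w2:0→1
  (3Δ to stable)
t=4 Δ0: w7=0 w5=1 w8=0 clk=0 w1=0 w6=1 w2=1 w0=0 w4=0 w3=1
  Δ1: clk:0→1
  Δ2: w0:0→1
  (2Δ to stable)
t=5 Δ0: w7=0 w5=1 w8=0 clk=1 w1=0 w6=1 w2=1 w0=1 w4=0 w3=1
  Δ1: w5:1→0, clk:1→0
  Δ2: w3:1→0
  Δ3: w2:1→0
  (3Δ to stable)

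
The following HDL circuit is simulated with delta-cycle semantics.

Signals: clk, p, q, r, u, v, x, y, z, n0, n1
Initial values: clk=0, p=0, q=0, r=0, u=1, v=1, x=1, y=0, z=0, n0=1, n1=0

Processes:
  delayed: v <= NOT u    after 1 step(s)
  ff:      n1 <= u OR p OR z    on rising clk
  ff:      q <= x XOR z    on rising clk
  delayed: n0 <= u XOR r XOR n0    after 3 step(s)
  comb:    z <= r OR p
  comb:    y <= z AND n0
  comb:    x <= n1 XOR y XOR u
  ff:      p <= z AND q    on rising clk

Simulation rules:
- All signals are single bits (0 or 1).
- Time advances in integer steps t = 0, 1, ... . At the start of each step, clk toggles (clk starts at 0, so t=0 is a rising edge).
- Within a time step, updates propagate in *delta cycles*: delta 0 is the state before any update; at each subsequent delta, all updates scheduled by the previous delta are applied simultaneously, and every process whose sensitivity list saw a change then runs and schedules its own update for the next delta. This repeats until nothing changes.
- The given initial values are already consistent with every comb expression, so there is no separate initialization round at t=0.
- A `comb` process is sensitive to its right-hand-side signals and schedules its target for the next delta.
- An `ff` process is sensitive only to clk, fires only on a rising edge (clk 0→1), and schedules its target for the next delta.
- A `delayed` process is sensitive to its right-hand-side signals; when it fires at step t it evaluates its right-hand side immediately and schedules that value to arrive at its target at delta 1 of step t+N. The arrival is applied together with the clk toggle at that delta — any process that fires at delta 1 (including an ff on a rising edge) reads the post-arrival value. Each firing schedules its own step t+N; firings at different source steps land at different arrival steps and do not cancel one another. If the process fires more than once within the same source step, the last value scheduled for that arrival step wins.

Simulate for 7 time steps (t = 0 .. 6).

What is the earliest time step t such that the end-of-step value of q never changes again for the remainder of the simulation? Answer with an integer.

2

t0.Δ0 q=0 n0=1 r=0 y=0 n1=0 x=1 v=1 z=0 u=1 clk=0 p=0
t0.Δ1 q=0 n0=1 r=0 y=0 n1=0 x=1 v=1 z=0 u=1 clk=1 p=0
t0.Δ2 q=1 n0=1 r=0 y=0 n1=1 x=1 v=1 z=0 u=1 clk=1 p=0
t0.Δ3 q=1 n0=1 r=0 y=0 n1=1 x=0 v=1 z=0 u=1 clk=1 p=0
t1.Δ0 q=1 n0=1 r=0 y=0 n1=1 x=0 v=1 z=0 u=1 clk=1 p=0
t1.Δ1 q=1 n0=1 r=0 y=0 n1=1 x=0 v=1 z=0 u=1 clk=0 p=0
t2.Δ0 q=1 n0=1 r=0 y=0 n1=1 x=0 v=1 z=0 u=1 clk=0 p=0
t2.Δ1 q=1 n0=1 r=0 y=0 n1=1 x=0 v=1 z=0 u=1 clk=1 p=0
t2.Δ2 q=0 n0=1 r=0 y=0 n1=1 x=0 v=1 z=0 u=1 clk=1 p=0
t3.Δ0 q=0 n0=1 r=0 y=0 n1=1 x=0 v=1 z=0 u=1 clk=1 p=0
t3.Δ1 q=0 n0=1 r=0 y=0 n1=1 x=0 v=1 z=0 u=1 clk=0 p=0
t4.Δ0 q=0 n0=1 r=0 y=0 n1=1 x=0 v=1 z=0 u=1 clk=0 p=0
t4.Δ1 q=0 n0=1 r=0 y=0 n1=1 x=0 v=1 z=0 u=1 clk=1 p=0
t5.Δ0 q=0 n0=1 r=0 y=0 n1=1 x=0 v=1 z=0 u=1 clk=1 p=0
t5.Δ1 q=0 n0=1 r=0 y=0 n1=1 x=0 v=1 z=0 u=1 clk=0 p=0
t6.Δ0 q=0 n0=1 r=0 y=0 n1=1 x=0 v=1 z=0 u=1 clk=0 p=0
t6.Δ1 q=0 n0=1 r=0 y=0 n1=1 x=0 v=1 z=0 u=1 clk=1 p=0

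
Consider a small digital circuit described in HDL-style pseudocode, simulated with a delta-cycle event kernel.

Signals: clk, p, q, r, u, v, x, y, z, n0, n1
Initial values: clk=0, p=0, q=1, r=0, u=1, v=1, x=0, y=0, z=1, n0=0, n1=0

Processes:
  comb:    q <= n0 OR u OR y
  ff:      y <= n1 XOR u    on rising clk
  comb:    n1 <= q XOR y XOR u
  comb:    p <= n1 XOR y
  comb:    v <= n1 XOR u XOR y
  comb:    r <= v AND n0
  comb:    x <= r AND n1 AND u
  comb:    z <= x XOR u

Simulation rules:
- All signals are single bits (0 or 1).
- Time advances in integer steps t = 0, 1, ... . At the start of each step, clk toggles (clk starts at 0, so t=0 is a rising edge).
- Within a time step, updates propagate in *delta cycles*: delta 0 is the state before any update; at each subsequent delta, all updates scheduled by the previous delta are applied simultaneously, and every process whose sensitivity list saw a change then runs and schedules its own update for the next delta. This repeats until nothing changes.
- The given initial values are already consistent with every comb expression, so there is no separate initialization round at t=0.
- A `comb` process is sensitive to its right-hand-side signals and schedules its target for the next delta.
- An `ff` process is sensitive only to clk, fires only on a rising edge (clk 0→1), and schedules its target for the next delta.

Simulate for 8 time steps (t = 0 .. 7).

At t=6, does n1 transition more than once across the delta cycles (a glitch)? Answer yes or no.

t=0 Δ0: v=1 x=0 z=1 r=0 y=0 n1=0 p=0 n0=0 q=1 clk=0 u=1
  Δ1: clk:0→1
  Δ2: y:0→1
  Δ3: v:1→0, n1:0→1, p:0→1
  Δ4: v:0→1, p:1→0
  (4Δ to stable)
t=1 Δ0: v=1 x=0 z=1 r=0 y=1 n1=1 p=0 n0=0 q=1 clk=1 u=1
  Δ1: clk:1→0
  (1Δ to stable)
t=2 Δ0: v=1 x=0 z=1 r=0 y=1 n1=1 p=0 n0=0 q=1 clk=0 u=1
  Δ1: clk:0→1
  Δ2: y:1→0
  Δ3: v:1→0, n1:1→0, p:0→1
  Δ4: v:0→1, p:1→0
  (4Δ to stable)
t=3 Δ0: v=1 x=0 z=1 r=0 y=0 n1=0 p=0 n0=0 q=1 clk=1 u=1
  Δ1: clk:1→0
  (1Δ to stable)
t=4 Δ0: v=1 x=0 z=1 r=0 y=0 n1=0 p=0 n0=0 q=1 clk=0 u=1
  Δ1: clk:0→1
  Δ2: y:0→1
  Δ3: v:1→0, n1:0→1, p:0→1
  Δ4: v:0→1, p:1→0
  (4Δ to stable)
t=5 Δ0: v=1 x=0 z=1 r=0 y=1 n1=1 p=0 n0=0 q=1 clk=1 u=1
  Δ1: clk:1→0
  (1Δ to stable)
t=6 Δ0: v=1 x=0 z=1 r=0 y=1 n1=1 p=0 n0=0 q=1 clk=0 u=1
  Δ1: clk:0→1
  Δ2: y:1→0
  Δ3: v:1→0, n1:1→0, p:0→1
  Δ4: v:0→1, p:1→0
  (4Δ to stable)
t=7 Δ0: v=1 x=0 z=1 r=0 y=0 n1=0 p=0 n0=0 q=1 clk=1 u=1
  Δ1: clk:1→0
  (1Δ to stable)

no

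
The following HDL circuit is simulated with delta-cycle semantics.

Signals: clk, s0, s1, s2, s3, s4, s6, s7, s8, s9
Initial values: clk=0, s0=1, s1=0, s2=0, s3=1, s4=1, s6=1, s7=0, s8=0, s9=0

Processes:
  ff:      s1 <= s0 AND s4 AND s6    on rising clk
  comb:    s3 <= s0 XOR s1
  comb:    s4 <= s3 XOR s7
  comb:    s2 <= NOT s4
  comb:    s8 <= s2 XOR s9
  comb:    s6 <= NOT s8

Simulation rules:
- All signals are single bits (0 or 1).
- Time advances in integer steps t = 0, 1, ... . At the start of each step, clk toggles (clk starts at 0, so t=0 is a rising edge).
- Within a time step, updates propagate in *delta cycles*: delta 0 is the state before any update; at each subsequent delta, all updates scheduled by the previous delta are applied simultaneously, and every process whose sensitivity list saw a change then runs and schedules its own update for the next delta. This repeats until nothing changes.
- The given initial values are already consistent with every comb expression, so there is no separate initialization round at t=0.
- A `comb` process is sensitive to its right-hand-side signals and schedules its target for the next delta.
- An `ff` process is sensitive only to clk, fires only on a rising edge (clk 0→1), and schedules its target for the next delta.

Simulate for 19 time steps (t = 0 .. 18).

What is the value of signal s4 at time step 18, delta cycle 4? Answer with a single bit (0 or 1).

t=0 Δ0: s0=1 s6=1 s7=0 s1=0 s8=0 s9=0 s2=0 s3=1 s4=1 clk=0
  Δ1: clk:0→1
  Δ2: s1:0→1
  Δ3: s3:1→0
  Δ4: s4:1→0
  Δ5: s2:0→1
  Δ6: s8:0→1
  Δ7: s6:1→0
  (7Δ to stable)
t=1 Δ0: s0=1 s6=0 s7=0 s1=1 s8=1 s9=0 s2=1 s3=0 s4=0 clk=1
  Δ1: clk:1→0
  (1Δ to stable)
t=2 Δ0: s0=1 s6=0 s7=0 s1=1 s8=1 s9=0 s2=1 s3=0 s4=0 clk=0
  Δ1: clk:0→1
  Δ2: s1:1→0
  Δ3: s3:0→1
  Δ4: s4:0→1
  Δ5: s2:1→0
  Δ6: s8:1→0
  Δ7: s6:0→1
  (7Δ to stable)
t=3 Δ0: s0=1 s6=1 s7=0 s1=0 s8=0 s9=0 s2=0 s3=1 s4=1 clk=1
  Δ1: clk:1→0
  (1Δ to stable)
t=4 Δ0: s0=1 s6=1 s7=0 s1=0 s8=0 s9=0 s2=0 s3=1 s4=1 clk=0
  Δ1: clk:0→1
  Δ2: s1:0→1
  Δ3: s3:1→0
  Δ4: s4:1→0
  Δ5: s2:0→1
  Δ6: s8:0→1
  Δ7: s6:1→0
  (7Δ to stable)
t=5 Δ0: s0=1 s6=0 s7=0 s1=1 s8=1 s9=0 s2=1 s3=0 s4=0 clk=1
  Δ1: clk:1→0
  (1Δ to stable)
t=6 Δ0: s0=1 s6=0 s7=0 s1=1 s8=1 s9=0 s2=1 s3=0 s4=0 clk=0
  Δ1: clk:0→1
  Δ2: s1:1→0
  Δ3: s3:0→1
  Δ4: s4:0→1
  Δ5: s2:1→0
  Δ6: s8:1→0
  Δ7: s6:0→1
  (7Δ to stable)
t=7 Δ0: s0=1 s6=1 s7=0 s1=0 s8=0 s9=0 s2=0 s3=1 s4=1 clk=1
  Δ1: clk:1→0
  (1Δ to stable)
t=8 Δ0: s0=1 s6=1 s7=0 s1=0 s8=0 s9=0 s2=0 s3=1 s4=1 clk=0
  Δ1: clk:0→1
  Δ2: s1:0→1
  Δ3: s3:1→0
  Δ4: s4:1→0
  Δ5: s2:0→1
  Δ6: s8:0→1
  Δ7: s6:1→0
  (7Δ to stable)
t=9 Δ0: s0=1 s6=0 s7=0 s1=1 s8=1 s9=0 s2=1 s3=0 s4=0 clk=1
  Δ1: clk:1→0
  (1Δ to stable)
t=10 Δ0: s0=1 s6=0 s7=0 s1=1 s8=1 s9=0 s2=1 s3=0 s4=0 clk=0
  Δ1: clk:0→1
  Δ2: s1:1→0
  Δ3: s3:0→1
  Δ4: s4:0→1
  Δ5: s2:1→0
  Δ6: s8:1→0
  Δ7: s6:0→1
  (7Δ to stable)
t=11 Δ0: s0=1 s6=1 s7=0 s1=0 s8=0 s9=0 s2=0 s3=1 s4=1 clk=1
  Δ1: clk:1→0
  (1Δ to stable)
t=12 Δ0: s0=1 s6=1 s7=0 s1=0 s8=0 s9=0 s2=0 s3=1 s4=1 clk=0
  Δ1: clk:0→1
  Δ2: s1:0→1
  Δ3: s3:1→0
  Δ4: s4:1→0
  Δ5: s2:0→1
  Δ6: s8:0→1
  Δ7: s6:1→0
  (7Δ to stable)
t=13 Δ0: s0=1 s6=0 s7=0 s1=1 s8=1 s9=0 s2=1 s3=0 s4=0 clk=1
  Δ1: clk:1→0
  (1Δ to stable)
t=14 Δ0: s0=1 s6=0 s7=0 s1=1 s8=1 s9=0 s2=1 s3=0 s4=0 clk=0
  Δ1: clk:0→1
  Δ2: s1:1→0
  Δ3: s3:0→1
  Δ4: s4:0→1
  Δ5: s2:1→0
  Δ6: s8:1→0
  Δ7: s6:0→1
  (7Δ to stable)
t=15 Δ0: s0=1 s6=1 s7=0 s1=0 s8=0 s9=0 s2=0 s3=1 s4=1 clk=1
  Δ1: clk:1→0
  (1Δ to stable)
t=16 Δ0: s0=1 s6=1 s7=0 s1=0 s8=0 s9=0 s2=0 s3=1 s4=1 clk=0
  Δ1: clk:0→1
  Δ2: s1:0→1
  Δ3: s3:1→0
  Δ4: s4:1→0
  Δ5: s2:0→1
  Δ6: s8:0→1
  Δ7: s6:1→0
  (7Δ to stable)
t=17 Δ0: s0=1 s6=0 s7=0 s1=1 s8=1 s9=0 s2=1 s3=0 s4=0 clk=1
  Δ1: clk:1→0
  (1Δ to stable)
t=18 Δ0: s0=1 s6=0 s7=0 s1=1 s8=1 s9=0 s2=1 s3=0 s4=0 clk=0
  Δ1: clk:0→1
  Δ2: s1:1→0
  Δ3: s3:0→1
  Δ4: s4:0→1
  Δ5: s2:1→0
  Δ6: s8:1→0
  Δ7: s6:0→1
  (7Δ to stable)

1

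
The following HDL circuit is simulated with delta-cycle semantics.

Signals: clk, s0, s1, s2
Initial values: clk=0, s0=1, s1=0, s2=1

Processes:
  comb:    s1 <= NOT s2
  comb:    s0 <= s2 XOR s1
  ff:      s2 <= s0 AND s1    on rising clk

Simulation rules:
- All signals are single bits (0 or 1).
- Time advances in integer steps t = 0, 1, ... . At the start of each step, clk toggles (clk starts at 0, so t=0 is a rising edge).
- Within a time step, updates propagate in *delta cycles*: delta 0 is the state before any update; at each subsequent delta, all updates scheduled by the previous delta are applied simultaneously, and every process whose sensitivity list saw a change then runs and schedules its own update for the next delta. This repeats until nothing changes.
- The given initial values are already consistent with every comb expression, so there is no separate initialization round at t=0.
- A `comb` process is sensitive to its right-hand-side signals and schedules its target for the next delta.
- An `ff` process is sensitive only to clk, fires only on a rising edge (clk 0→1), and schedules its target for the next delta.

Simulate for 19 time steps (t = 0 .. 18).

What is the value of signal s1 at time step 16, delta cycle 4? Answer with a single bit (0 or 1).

1

t0.Δ0 clk=0 s0=1 s1=0 s2=1
t0.Δ1 clk=1 s0=1 s1=0 s2=1
t0.Δ2 clk=1 s0=1 s1=0 s2=0
t0.Δ3 clk=1 s0=0 s1=1 s2=0
t0.Δ4 clk=1 s0=1 s1=1 s2=0
t1.Δ0 clk=1 s0=1 s1=1 s2=0
t1.Δ1 clk=0 s0=1 s1=1 s2=0
t2.Δ0 clk=0 s0=1 s1=1 s2=0
t2.Δ1 clk=1 s0=1 s1=1 s2=0
t2.Δ2 clk=1 s0=1 s1=1 s2=1
t2.Δ3 clk=1 s0=0 s1=0 s2=1
t2.Δ4 clk=1 s0=1 s1=0 s2=1
t3.Δ0 clk=1 s0=1 s1=0 s2=1
t3.Δ1 clk=0 s0=1 s1=0 s2=1
t4.Δ0 clk=0 s0=1 s1=0 s2=1
t4.Δ1 clk=1 s0=1 s1=0 s2=1
t4.Δ2 clk=1 s0=1 s1=0 s2=0
t4.Δ3 clk=1 s0=0 s1=1 s2=0
t4.Δ4 clk=1 s0=1 s1=1 s2=0
t5.Δ0 clk=1 s0=1 s1=1 s2=0
t5.Δ1 clk=0 s0=1 s1=1 s2=0
t6.Δ0 clk=0 s0=1 s1=1 s2=0
t6.Δ1 clk=1 s0=1 s1=1 s2=0
t6.Δ2 clk=1 s0=1 s1=1 s2=1
t6.Δ3 clk=1 s0=0 s1=0 s2=1
t6.Δ4 clk=1 s0=1 s1=0 s2=1
t7.Δ0 clk=1 s0=1 s1=0 s2=1
t7.Δ1 clk=0 s0=1 s1=0 s2=1
t8.Δ0 clk=0 s0=1 s1=0 s2=1
t8.Δ1 clk=1 s0=1 s1=0 s2=1
t8.Δ2 clk=1 s0=1 s1=0 s2=0
t8.Δ3 clk=1 s0=0 s1=1 s2=0
t8.Δ4 clk=1 s0=1 s1=1 s2=0
t9.Δ0 clk=1 s0=1 s1=1 s2=0
t9.Δ1 clk=0 s0=1 s1=1 s2=0
t10.Δ0 clk=0 s0=1 s1=1 s2=0
t10.Δ1 clk=1 s0=1 s1=1 s2=0
t10.Δ2 clk=1 s0=1 s1=1 s2=1
t10.Δ3 clk=1 s0=0 s1=0 s2=1
t10.Δ4 clk=1 s0=1 s1=0 s2=1
t11.Δ0 clk=1 s0=1 s1=0 s2=1
t11.Δ1 clk=0 s0=1 s1=0 s2=1
t12.Δ0 clk=0 s0=1 s1=0 s2=1
t12.Δ1 clk=1 s0=1 s1=0 s2=1
t12.Δ2 clk=1 s0=1 s1=0 s2=0
t12.Δ3 clk=1 s0=0 s1=1 s2=0
t12.Δ4 clk=1 s0=1 s1=1 s2=0
t13.Δ0 clk=1 s0=1 s1=1 s2=0
t13.Δ1 clk=0 s0=1 s1=1 s2=0
t14.Δ0 clk=0 s0=1 s1=1 s2=0
t14.Δ1 clk=1 s0=1 s1=1 s2=0
t14.Δ2 clk=1 s0=1 s1=1 s2=1
t14.Δ3 clk=1 s0=0 s1=0 s2=1
t14.Δ4 clk=1 s0=1 s1=0 s2=1
t15.Δ0 clk=1 s0=1 s1=0 s2=1
t15.Δ1 clk=0 s0=1 s1=0 s2=1
t16.Δ0 clk=0 s0=1 s1=0 s2=1
t16.Δ1 clk=1 s0=1 s1=0 s2=1
t16.Δ2 clk=1 s0=1 s1=0 s2=0
t16.Δ3 clk=1 s0=0 s1=1 s2=0
t16.Δ4 clk=1 s0=1 s1=1 s2=0
t17.Δ0 clk=1 s0=1 s1=1 s2=0
t17.Δ1 clk=0 s0=1 s1=1 s2=0
t18.Δ0 clk=0 s0=1 s1=1 s2=0
t18.Δ1 clk=1 s0=1 s1=1 s2=0
t18.Δ2 clk=1 s0=1 s1=1 s2=1
t18.Δ3 clk=1 s0=0 s1=0 s2=1
t18.Δ4 clk=1 s0=1 s1=0 s2=1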